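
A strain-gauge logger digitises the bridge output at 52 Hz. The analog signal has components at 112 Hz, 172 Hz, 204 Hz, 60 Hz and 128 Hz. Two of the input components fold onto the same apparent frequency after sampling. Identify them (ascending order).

60 Hz, 112 Hz

fs/2 = 26 Hz.
112 Hz mod fs = 8 Hz.
8 Hz ≤ fs/2 = 26 Hz, appears at 8 Hz.
172 Hz mod fs = 16 Hz.
16 Hz ≤ fs/2 = 26 Hz, appears at 16 Hz.
204 Hz mod fs = 48 Hz.
48 Hz > fs/2 = 26 Hz, folds to fs − 48 Hz = 4 Hz.
60 Hz mod fs = 8 Hz.
8 Hz ≤ fs/2 = 26 Hz, appears at 8 Hz.
128 Hz mod fs = 24 Hz.
24 Hz ≤ fs/2 = 26 Hz, appears at 24 Hz.
60 Hz and 112 Hz both map to 8 Hz.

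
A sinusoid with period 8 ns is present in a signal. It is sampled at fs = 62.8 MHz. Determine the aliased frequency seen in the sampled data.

T = 8 ns → f = 1/T = 125 MHz.
125 MHz mod fs = 62.2 MHz.
62.2 MHz > fs/2 = 31.4 MHz, folds to fs − 62.2 MHz = 0.6 MHz.

0.6 MHz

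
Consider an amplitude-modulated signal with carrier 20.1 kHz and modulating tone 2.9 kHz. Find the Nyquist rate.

AM sidebands sit at fc ± fm = 17.2 kHz and 23 kHz.
Highest-frequency component: 23 kHz.
Nyquist rate = 2 × 23 kHz = 46 kHz.

46 kHz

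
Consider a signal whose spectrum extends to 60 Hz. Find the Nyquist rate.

120 Hz

Nyquist rate = 2 × 60 Hz = 120 Hz.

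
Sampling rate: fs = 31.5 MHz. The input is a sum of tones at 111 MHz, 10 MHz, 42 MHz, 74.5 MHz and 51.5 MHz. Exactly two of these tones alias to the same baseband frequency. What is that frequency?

fs/2 = 15.75 MHz.
111 MHz mod fs = 16.5 MHz.
16.5 MHz > fs/2 = 15.75 MHz, folds to fs − 16.5 MHz = 15 MHz.
10 MHz ≤ fs/2 = 15.75 MHz, passes unchanged.
42 MHz mod fs = 10.5 MHz.
10.5 MHz ≤ fs/2 = 15.75 MHz, appears at 10.5 MHz.
74.5 MHz mod fs = 11.5 MHz.
11.5 MHz ≤ fs/2 = 15.75 MHz, appears at 11.5 MHz.
51.5 MHz mod fs = 20 MHz.
20 MHz > fs/2 = 15.75 MHz, folds to fs − 20 MHz = 11.5 MHz.
51.5 MHz and 74.5 MHz both map to 11.5 MHz.

11.5 MHz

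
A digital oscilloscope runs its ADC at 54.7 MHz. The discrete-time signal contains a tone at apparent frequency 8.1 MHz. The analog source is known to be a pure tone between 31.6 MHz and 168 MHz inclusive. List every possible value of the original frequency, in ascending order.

Frequencies that alias to 8.1 MHz are k·fs ± 8.1 MHz for integer k ≥ 0.
k=0: 8.1 MHz.
k=1: 46.6 MHz, 62.8 MHz.
k=2: 101.3 MHz, 117.5 MHz.
k=3: 156 MHz, 172.2 MHz.
k=4: 210.7 MHz, 226.9 MHz.
Within [31.6 MHz, 168 MHz]: 46.6 MHz, 62.8 MHz, 101.3 MHz, 117.5 MHz, 156 MHz.

46.6 MHz, 62.8 MHz, 101.3 MHz, 117.5 MHz, 156 MHz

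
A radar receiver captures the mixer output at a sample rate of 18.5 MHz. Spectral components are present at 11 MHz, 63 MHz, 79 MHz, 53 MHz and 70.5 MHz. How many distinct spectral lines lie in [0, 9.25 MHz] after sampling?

fs/2 = 9.25 MHz.
11 MHz > fs/2 = 9.25 MHz, folds to fs − 11 MHz = 7.5 MHz.
63 MHz mod fs = 7.5 MHz.
7.5 MHz ≤ fs/2 = 9.25 MHz, appears at 7.5 MHz.
79 MHz mod fs = 5 MHz.
5 MHz ≤ fs/2 = 9.25 MHz, appears at 5 MHz.
53 MHz mod fs = 16 MHz.
16 MHz > fs/2 = 9.25 MHz, folds to fs − 16 MHz = 2.5 MHz.
70.5 MHz mod fs = 15 MHz.
15 MHz > fs/2 = 9.25 MHz, folds to fs − 15 MHz = 3.5 MHz.
Distinct values: {2.5 MHz, 3.5 MHz, 5 MHz, 7.5 MHz} → 4.

4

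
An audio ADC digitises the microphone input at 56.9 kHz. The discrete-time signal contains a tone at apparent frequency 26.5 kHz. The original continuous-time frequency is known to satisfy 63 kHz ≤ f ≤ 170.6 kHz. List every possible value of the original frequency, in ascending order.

83.4 kHz, 87.3 kHz, 140.3 kHz, 144.2 kHz

Frequencies that alias to 26.5 kHz are k·fs ± 26.5 kHz for integer k ≥ 0.
k=0: 26.5 kHz.
k=1: 30.4 kHz, 83.4 kHz.
k=2: 87.3 kHz, 140.3 kHz.
k=3: 144.2 kHz, 197.2 kHz.
k=4: 201.1 kHz, 254.1 kHz.
Within [63 kHz, 170.6 kHz]: 83.4 kHz, 87.3 kHz, 140.3 kHz, 144.2 kHz.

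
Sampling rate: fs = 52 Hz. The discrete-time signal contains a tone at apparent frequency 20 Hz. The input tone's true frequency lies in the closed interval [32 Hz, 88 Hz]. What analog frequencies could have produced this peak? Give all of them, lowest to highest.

Frequencies that alias to 20 Hz are k·fs ± 20 Hz for integer k ≥ 0.
k=0: 20 Hz.
k=1: 32 Hz, 72 Hz.
k=2: 84 Hz, 124 Hz.
k=3: 136 Hz, 176 Hz.
Within [32 Hz, 88 Hz]: 32 Hz, 72 Hz, 84 Hz.

32 Hz, 72 Hz, 84 Hz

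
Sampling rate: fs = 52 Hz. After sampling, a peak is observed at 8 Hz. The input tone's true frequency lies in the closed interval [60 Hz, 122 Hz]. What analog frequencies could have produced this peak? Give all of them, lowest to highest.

Frequencies that alias to 8 Hz are k·fs ± 8 Hz for integer k ≥ 0.
k=0: 8 Hz.
k=1: 44 Hz, 60 Hz.
k=2: 96 Hz, 112 Hz.
k=3: 148 Hz, 164 Hz.
Within [60 Hz, 122 Hz]: 60 Hz, 96 Hz, 112 Hz.

60 Hz, 96 Hz, 112 Hz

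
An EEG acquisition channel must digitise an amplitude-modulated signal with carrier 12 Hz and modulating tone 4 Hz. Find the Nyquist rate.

AM sidebands sit at fc ± fm = 8 Hz and 16 Hz.
Highest-frequency component: 16 Hz.
Nyquist rate = 2 × 16 Hz = 32 Hz.

32 Hz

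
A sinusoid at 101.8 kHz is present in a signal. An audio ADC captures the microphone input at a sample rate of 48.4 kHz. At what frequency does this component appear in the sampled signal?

5 kHz

101.8 kHz mod fs = 5 kHz.
5 kHz ≤ fs/2 = 24.2 kHz, appears at 5 kHz.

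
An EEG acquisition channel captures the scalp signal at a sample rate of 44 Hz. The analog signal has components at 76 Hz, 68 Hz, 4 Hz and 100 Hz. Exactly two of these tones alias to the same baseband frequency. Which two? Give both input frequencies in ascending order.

76 Hz, 100 Hz

fs/2 = 22 Hz.
76 Hz mod fs = 32 Hz.
32 Hz > fs/2 = 22 Hz, folds to fs − 32 Hz = 12 Hz.
68 Hz mod fs = 24 Hz.
24 Hz > fs/2 = 22 Hz, folds to fs − 24 Hz = 20 Hz.
4 Hz ≤ fs/2 = 22 Hz, passes unchanged.
100 Hz mod fs = 12 Hz.
12 Hz ≤ fs/2 = 22 Hz, appears at 12 Hz.
76 Hz and 100 Hz both map to 12 Hz.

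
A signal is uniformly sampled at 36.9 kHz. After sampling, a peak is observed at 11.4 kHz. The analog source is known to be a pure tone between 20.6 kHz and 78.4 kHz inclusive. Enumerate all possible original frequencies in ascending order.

25.5 kHz, 48.3 kHz, 62.4 kHz

Frequencies that alias to 11.4 kHz are k·fs ± 11.4 kHz for integer k ≥ 0.
k=0: 11.4 kHz.
k=1: 25.5 kHz, 48.3 kHz.
k=2: 62.4 kHz, 85.2 kHz.
k=3: 99.3 kHz, 122.1 kHz.
Within [20.6 kHz, 78.4 kHz]: 25.5 kHz, 48.3 kHz, 62.4 kHz.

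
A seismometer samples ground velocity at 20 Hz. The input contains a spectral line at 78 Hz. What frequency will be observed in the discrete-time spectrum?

78 Hz mod fs = 18 Hz.
18 Hz > fs/2 = 10 Hz, folds to fs − 18 Hz = 2 Hz.

2 Hz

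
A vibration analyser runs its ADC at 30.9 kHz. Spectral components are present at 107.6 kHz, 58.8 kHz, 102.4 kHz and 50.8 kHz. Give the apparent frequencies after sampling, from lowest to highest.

3 kHz, 9.7 kHz, 11 kHz, 14.9 kHz

fs/2 = 15.45 kHz.
107.6 kHz mod fs = 14.9 kHz.
14.9 kHz ≤ fs/2 = 15.45 kHz, appears at 14.9 kHz.
58.8 kHz mod fs = 27.9 kHz.
27.9 kHz > fs/2 = 15.45 kHz, folds to fs − 27.9 kHz = 3 kHz.
102.4 kHz mod fs = 9.7 kHz.
9.7 kHz ≤ fs/2 = 15.45 kHz, appears at 9.7 kHz.
50.8 kHz mod fs = 19.9 kHz.
19.9 kHz > fs/2 = 15.45 kHz, folds to fs − 19.9 kHz = 11 kHz.
Distinct values: {3 kHz, 9.7 kHz, 11 kHz, 14.9 kHz}.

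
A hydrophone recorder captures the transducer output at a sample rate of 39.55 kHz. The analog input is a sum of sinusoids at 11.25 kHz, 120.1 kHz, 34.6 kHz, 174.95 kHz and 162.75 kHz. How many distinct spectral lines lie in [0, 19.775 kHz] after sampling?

5

fs/2 = 19.775 kHz.
11.25 kHz ≤ fs/2 = 19.775 kHz, passes unchanged.
120.1 kHz mod fs = 1.45 kHz.
1.45 kHz ≤ fs/2 = 19.775 kHz, appears at 1.45 kHz.
34.6 kHz > fs/2 = 19.775 kHz, folds to fs − 34.6 kHz = 4.95 kHz.
174.95 kHz mod fs = 16.75 kHz.
16.75 kHz ≤ fs/2 = 19.775 kHz, appears at 16.75 kHz.
162.75 kHz mod fs = 4.55 kHz.
4.55 kHz ≤ fs/2 = 19.775 kHz, appears at 4.55 kHz.
Distinct values: {1.45 kHz, 4.55 kHz, 4.95 kHz, 11.25 kHz, 16.75 kHz} → 5.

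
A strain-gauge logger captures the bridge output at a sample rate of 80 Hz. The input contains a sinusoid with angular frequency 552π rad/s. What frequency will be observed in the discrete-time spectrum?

36 Hz

ω = 552π rad/s → f = ω/(2π) = 276 Hz.
276 Hz mod fs = 36 Hz.
36 Hz ≤ fs/2 = 40 Hz, appears at 36 Hz.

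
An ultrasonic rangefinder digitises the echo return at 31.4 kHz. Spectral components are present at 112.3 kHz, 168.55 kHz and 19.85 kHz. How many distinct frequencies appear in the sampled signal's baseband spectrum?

2

fs/2 = 15.7 kHz.
112.3 kHz mod fs = 18.1 kHz.
18.1 kHz > fs/2 = 15.7 kHz, folds to fs − 18.1 kHz = 13.3 kHz.
168.55 kHz mod fs = 11.55 kHz.
11.55 kHz ≤ fs/2 = 15.7 kHz, appears at 11.55 kHz.
19.85 kHz > fs/2 = 15.7 kHz, folds to fs − 19.85 kHz = 11.55 kHz.
Distinct values: {11.55 kHz, 13.3 kHz} → 2.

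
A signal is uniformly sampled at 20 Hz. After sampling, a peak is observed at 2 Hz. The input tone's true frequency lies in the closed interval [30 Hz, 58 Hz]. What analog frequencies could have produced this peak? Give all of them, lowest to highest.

Frequencies that alias to 2 Hz are k·fs ± 2 Hz for integer k ≥ 0.
k=0: 2 Hz.
k=1: 18 Hz, 22 Hz.
k=2: 38 Hz, 42 Hz.
k=3: 58 Hz, 62 Hz.
k=4: 78 Hz, 82 Hz.
Within [30 Hz, 58 Hz]: 38 Hz, 42 Hz, 58 Hz.

38 Hz, 42 Hz, 58 Hz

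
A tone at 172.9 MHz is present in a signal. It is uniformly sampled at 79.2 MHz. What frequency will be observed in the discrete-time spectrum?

14.5 MHz

172.9 MHz mod fs = 14.5 MHz.
14.5 MHz ≤ fs/2 = 39.6 MHz, appears at 14.5 MHz.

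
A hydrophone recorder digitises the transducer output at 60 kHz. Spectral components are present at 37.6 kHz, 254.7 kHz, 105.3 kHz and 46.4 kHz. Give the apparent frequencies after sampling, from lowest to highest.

13.6 kHz, 14.7 kHz, 22.4 kHz

fs/2 = 30 kHz.
37.6 kHz > fs/2 = 30 kHz, folds to fs − 37.6 kHz = 22.4 kHz.
254.7 kHz mod fs = 14.7 kHz.
14.7 kHz ≤ fs/2 = 30 kHz, appears at 14.7 kHz.
105.3 kHz mod fs = 45.3 kHz.
45.3 kHz > fs/2 = 30 kHz, folds to fs − 45.3 kHz = 14.7 kHz.
46.4 kHz > fs/2 = 30 kHz, folds to fs − 46.4 kHz = 13.6 kHz.
Distinct values: {13.6 kHz, 14.7 kHz, 22.4 kHz}.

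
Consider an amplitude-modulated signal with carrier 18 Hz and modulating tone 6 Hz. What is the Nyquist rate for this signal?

48 Hz

AM sidebands sit at fc ± fm = 12 Hz and 24 Hz.
Highest-frequency component: 24 Hz.
Nyquist rate = 2 × 24 Hz = 48 Hz.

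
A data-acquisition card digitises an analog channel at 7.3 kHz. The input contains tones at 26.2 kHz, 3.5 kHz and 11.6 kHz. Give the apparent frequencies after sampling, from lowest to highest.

fs/2 = 3.65 kHz.
26.2 kHz mod fs = 4.3 kHz.
4.3 kHz > fs/2 = 3.65 kHz, folds to fs − 4.3 kHz = 3 kHz.
3.5 kHz ≤ fs/2 = 3.65 kHz, passes unchanged.
11.6 kHz mod fs = 4.3 kHz.
4.3 kHz > fs/2 = 3.65 kHz, folds to fs − 4.3 kHz = 3 kHz.
Distinct values: {3 kHz, 3.5 kHz}.

3 kHz, 3.5 kHz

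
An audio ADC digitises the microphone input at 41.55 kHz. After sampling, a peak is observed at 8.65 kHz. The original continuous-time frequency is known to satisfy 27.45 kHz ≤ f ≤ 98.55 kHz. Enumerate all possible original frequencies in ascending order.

32.9 kHz, 50.2 kHz, 74.45 kHz, 91.75 kHz

Frequencies that alias to 8.65 kHz are k·fs ± 8.65 kHz for integer k ≥ 0.
k=0: 8.65 kHz.
k=1: 32.9 kHz, 50.2 kHz.
k=2: 74.45 kHz, 91.75 kHz.
k=3: 116 kHz, 133.3 kHz.
Within [27.45 kHz, 98.55 kHz]: 32.9 kHz, 50.2 kHz, 74.45 kHz, 91.75 kHz.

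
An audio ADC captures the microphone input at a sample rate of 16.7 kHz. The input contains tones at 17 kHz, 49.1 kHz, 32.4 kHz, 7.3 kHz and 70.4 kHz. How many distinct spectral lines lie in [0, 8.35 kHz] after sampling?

fs/2 = 8.35 kHz.
17 kHz mod fs = 0.3 kHz.
0.3 kHz ≤ fs/2 = 8.35 kHz, appears at 0.3 kHz.
49.1 kHz mod fs = 15.7 kHz.
15.7 kHz > fs/2 = 8.35 kHz, folds to fs − 15.7 kHz = 1 kHz.
32.4 kHz mod fs = 15.7 kHz.
15.7 kHz > fs/2 = 8.35 kHz, folds to fs − 15.7 kHz = 1 kHz.
7.3 kHz ≤ fs/2 = 8.35 kHz, passes unchanged.
70.4 kHz mod fs = 3.6 kHz.
3.6 kHz ≤ fs/2 = 8.35 kHz, appears at 3.6 kHz.
Distinct values: {0.3 kHz, 1 kHz, 3.6 kHz, 7.3 kHz} → 4.

4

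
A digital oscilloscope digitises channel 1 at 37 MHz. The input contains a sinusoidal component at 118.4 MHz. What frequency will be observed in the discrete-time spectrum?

7.4 MHz

118.4 MHz mod fs = 7.4 MHz.
7.4 MHz ≤ fs/2 = 18.5 MHz, appears at 7.4 MHz.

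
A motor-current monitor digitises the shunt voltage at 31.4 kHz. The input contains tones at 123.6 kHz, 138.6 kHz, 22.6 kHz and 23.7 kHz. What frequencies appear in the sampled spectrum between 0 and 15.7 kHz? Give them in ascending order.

2 kHz, 7.7 kHz, 8.8 kHz, 13 kHz

fs/2 = 15.7 kHz.
123.6 kHz mod fs = 29.4 kHz.
29.4 kHz > fs/2 = 15.7 kHz, folds to fs − 29.4 kHz = 2 kHz.
138.6 kHz mod fs = 13 kHz.
13 kHz ≤ fs/2 = 15.7 kHz, appears at 13 kHz.
22.6 kHz > fs/2 = 15.7 kHz, folds to fs − 22.6 kHz = 8.8 kHz.
23.7 kHz > fs/2 = 15.7 kHz, folds to fs − 23.7 kHz = 7.7 kHz.
Distinct values: {2 kHz, 7.7 kHz, 8.8 kHz, 13 kHz}.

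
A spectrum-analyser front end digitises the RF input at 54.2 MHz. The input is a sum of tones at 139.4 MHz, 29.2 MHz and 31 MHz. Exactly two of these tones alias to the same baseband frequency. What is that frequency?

23.2 MHz

fs/2 = 27.1 MHz.
139.4 MHz mod fs = 31 MHz.
31 MHz > fs/2 = 27.1 MHz, folds to fs − 31 MHz = 23.2 MHz.
29.2 MHz > fs/2 = 27.1 MHz, folds to fs − 29.2 MHz = 25 MHz.
31 MHz > fs/2 = 27.1 MHz, folds to fs − 31 MHz = 23.2 MHz.
31 MHz and 139.4 MHz both map to 23.2 MHz.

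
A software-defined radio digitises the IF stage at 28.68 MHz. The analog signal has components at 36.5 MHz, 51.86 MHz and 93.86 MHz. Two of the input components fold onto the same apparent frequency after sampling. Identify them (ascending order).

fs/2 = 14.34 MHz.
36.5 MHz mod fs = 7.82 MHz.
7.82 MHz ≤ fs/2 = 14.34 MHz, appears at 7.82 MHz.
51.86 MHz mod fs = 23.18 MHz.
23.18 MHz > fs/2 = 14.34 MHz, folds to fs − 23.18 MHz = 5.5 MHz.
93.86 MHz mod fs = 7.82 MHz.
7.82 MHz ≤ fs/2 = 14.34 MHz, appears at 7.82 MHz.
36.5 MHz and 93.86 MHz both map to 7.82 MHz.

36.5 MHz, 93.86 MHz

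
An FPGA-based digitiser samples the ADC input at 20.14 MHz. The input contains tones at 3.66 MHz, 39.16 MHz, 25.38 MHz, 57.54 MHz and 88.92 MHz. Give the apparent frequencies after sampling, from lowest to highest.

fs/2 = 10.07 MHz.
3.66 MHz ≤ fs/2 = 10.07 MHz, passes unchanged.
39.16 MHz mod fs = 19.02 MHz.
19.02 MHz > fs/2 = 10.07 MHz, folds to fs − 19.02 MHz = 1.12 MHz.
25.38 MHz mod fs = 5.24 MHz.
5.24 MHz ≤ fs/2 = 10.07 MHz, appears at 5.24 MHz.
57.54 MHz mod fs = 17.26 MHz.
17.26 MHz > fs/2 = 10.07 MHz, folds to fs − 17.26 MHz = 2.88 MHz.
88.92 MHz mod fs = 8.36 MHz.
8.36 MHz ≤ fs/2 = 10.07 MHz, appears at 8.36 MHz.
Distinct values: {1.12 MHz, 2.88 MHz, 3.66 MHz, 5.24 MHz, 8.36 MHz}.

1.12 MHz, 2.88 MHz, 3.66 MHz, 5.24 MHz, 8.36 MHz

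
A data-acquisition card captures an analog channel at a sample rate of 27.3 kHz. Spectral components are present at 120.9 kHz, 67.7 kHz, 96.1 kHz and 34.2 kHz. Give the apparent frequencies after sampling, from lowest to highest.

6.9 kHz, 11.7 kHz, 13.1 kHz

fs/2 = 13.65 kHz.
120.9 kHz mod fs = 11.7 kHz.
11.7 kHz ≤ fs/2 = 13.65 kHz, appears at 11.7 kHz.
67.7 kHz mod fs = 13.1 kHz.
13.1 kHz ≤ fs/2 = 13.65 kHz, appears at 13.1 kHz.
96.1 kHz mod fs = 14.2 kHz.
14.2 kHz > fs/2 = 13.65 kHz, folds to fs − 14.2 kHz = 13.1 kHz.
34.2 kHz mod fs = 6.9 kHz.
6.9 kHz ≤ fs/2 = 13.65 kHz, appears at 6.9 kHz.
Distinct values: {6.9 kHz, 11.7 kHz, 13.1 kHz}.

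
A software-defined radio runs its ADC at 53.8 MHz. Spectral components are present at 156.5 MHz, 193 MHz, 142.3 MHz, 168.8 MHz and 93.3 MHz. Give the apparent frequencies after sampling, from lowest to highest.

4.9 MHz, 7.4 MHz, 14.3 MHz, 19.1 MHz, 22.2 MHz

fs/2 = 26.9 MHz.
156.5 MHz mod fs = 48.9 MHz.
48.9 MHz > fs/2 = 26.9 MHz, folds to fs − 48.9 MHz = 4.9 MHz.
193 MHz mod fs = 31.6 MHz.
31.6 MHz > fs/2 = 26.9 MHz, folds to fs − 31.6 MHz = 22.2 MHz.
142.3 MHz mod fs = 34.7 MHz.
34.7 MHz > fs/2 = 26.9 MHz, folds to fs − 34.7 MHz = 19.1 MHz.
168.8 MHz mod fs = 7.4 MHz.
7.4 MHz ≤ fs/2 = 26.9 MHz, appears at 7.4 MHz.
93.3 MHz mod fs = 39.5 MHz.
39.5 MHz > fs/2 = 26.9 MHz, folds to fs − 39.5 MHz = 14.3 MHz.
Distinct values: {4.9 MHz, 7.4 MHz, 14.3 MHz, 19.1 MHz, 22.2 MHz}.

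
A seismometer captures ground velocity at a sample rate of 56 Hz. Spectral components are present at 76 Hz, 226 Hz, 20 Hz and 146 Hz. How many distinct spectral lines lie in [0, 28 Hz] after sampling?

3

fs/2 = 28 Hz.
76 Hz mod fs = 20 Hz.
20 Hz ≤ fs/2 = 28 Hz, appears at 20 Hz.
226 Hz mod fs = 2 Hz.
2 Hz ≤ fs/2 = 28 Hz, appears at 2 Hz.
20 Hz ≤ fs/2 = 28 Hz, passes unchanged.
146 Hz mod fs = 34 Hz.
34 Hz > fs/2 = 28 Hz, folds to fs − 34 Hz = 22 Hz.
Distinct values: {2 Hz, 20 Hz, 22 Hz} → 3.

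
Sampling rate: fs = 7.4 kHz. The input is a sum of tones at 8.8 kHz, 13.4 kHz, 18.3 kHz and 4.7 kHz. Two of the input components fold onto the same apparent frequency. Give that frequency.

fs/2 = 3.7 kHz.
8.8 kHz mod fs = 1.4 kHz.
1.4 kHz ≤ fs/2 = 3.7 kHz, appears at 1.4 kHz.
13.4 kHz mod fs = 6 kHz.
6 kHz > fs/2 = 3.7 kHz, folds to fs − 6 kHz = 1.4 kHz.
18.3 kHz mod fs = 3.5 kHz.
3.5 kHz ≤ fs/2 = 3.7 kHz, appears at 3.5 kHz.
4.7 kHz > fs/2 = 3.7 kHz, folds to fs − 4.7 kHz = 2.7 kHz.
8.8 kHz and 13.4 kHz both map to 1.4 kHz.

1.4 kHz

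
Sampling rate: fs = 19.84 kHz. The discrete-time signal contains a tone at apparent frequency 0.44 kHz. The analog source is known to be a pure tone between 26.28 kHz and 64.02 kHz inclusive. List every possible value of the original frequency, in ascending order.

39.24 kHz, 40.12 kHz, 59.08 kHz, 59.96 kHz

Frequencies that alias to 0.44 kHz are k·fs ± 0.44 kHz for integer k ≥ 0.
k=0: 0.44 kHz.
k=1: 19.4 kHz, 20.28 kHz.
k=2: 39.24 kHz, 40.12 kHz.
k=3: 59.08 kHz, 59.96 kHz.
k=4: 78.92 kHz, 79.8 kHz.
Within [26.28 kHz, 64.02 kHz]: 39.24 kHz, 40.12 kHz, 59.08 kHz, 59.96 kHz.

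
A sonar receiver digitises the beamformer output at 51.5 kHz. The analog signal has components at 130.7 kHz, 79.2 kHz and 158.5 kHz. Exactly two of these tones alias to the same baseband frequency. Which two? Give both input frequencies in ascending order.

79.2 kHz, 130.7 kHz

fs/2 = 25.75 kHz.
130.7 kHz mod fs = 27.7 kHz.
27.7 kHz > fs/2 = 25.75 kHz, folds to fs − 27.7 kHz = 23.8 kHz.
79.2 kHz mod fs = 27.7 kHz.
27.7 kHz > fs/2 = 25.75 kHz, folds to fs − 27.7 kHz = 23.8 kHz.
158.5 kHz mod fs = 4 kHz.
4 kHz ≤ fs/2 = 25.75 kHz, appears at 4 kHz.
79.2 kHz and 130.7 kHz both map to 23.8 kHz.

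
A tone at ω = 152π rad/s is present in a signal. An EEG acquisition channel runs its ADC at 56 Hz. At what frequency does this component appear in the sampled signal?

20 Hz

ω = 152π rad/s → f = ω/(2π) = 76 Hz.
76 Hz mod fs = 20 Hz.
20 Hz ≤ fs/2 = 28 Hz, appears at 20 Hz.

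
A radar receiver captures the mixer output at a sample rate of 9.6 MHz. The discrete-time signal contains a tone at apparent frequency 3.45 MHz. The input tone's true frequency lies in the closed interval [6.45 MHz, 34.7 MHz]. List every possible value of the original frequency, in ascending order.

Frequencies that alias to 3.45 MHz are k·fs ± 3.45 MHz for integer k ≥ 0.
k=0: 3.45 MHz.
k=1: 6.15 MHz, 13.05 MHz.
k=2: 15.75 MHz, 22.65 MHz.
k=3: 25.35 MHz, 32.25 MHz.
k=4: 34.95 MHz, 41.85 MHz.
Within [6.45 MHz, 34.7 MHz]: 13.05 MHz, 15.75 MHz, 22.65 MHz, 25.35 MHz, 32.25 MHz.

13.05 MHz, 15.75 MHz, 22.65 MHz, 25.35 MHz, 32.25 MHz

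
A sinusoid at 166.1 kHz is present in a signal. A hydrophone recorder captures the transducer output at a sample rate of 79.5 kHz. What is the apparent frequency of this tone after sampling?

166.1 kHz mod fs = 7.1 kHz.
7.1 kHz ≤ fs/2 = 39.75 kHz, appears at 7.1 kHz.

7.1 kHz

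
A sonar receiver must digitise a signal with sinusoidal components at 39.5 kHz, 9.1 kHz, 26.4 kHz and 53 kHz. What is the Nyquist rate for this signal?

Highest-frequency component: 53 kHz.
Nyquist rate = 2 × 53 kHz = 106 kHz.

106 kHz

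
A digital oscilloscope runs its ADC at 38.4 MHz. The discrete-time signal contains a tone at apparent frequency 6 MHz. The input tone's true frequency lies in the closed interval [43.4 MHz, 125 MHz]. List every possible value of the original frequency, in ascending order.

Frequencies that alias to 6 MHz are k·fs ± 6 MHz for integer k ≥ 0.
k=0: 6 MHz.
k=1: 32.4 MHz, 44.4 MHz.
k=2: 70.8 MHz, 82.8 MHz.
k=3: 109.2 MHz, 121.2 MHz.
k=4: 147.6 MHz, 159.6 MHz.
Within [43.4 MHz, 125 MHz]: 44.4 MHz, 70.8 MHz, 82.8 MHz, 109.2 MHz, 121.2 MHz.

44.4 MHz, 70.8 MHz, 82.8 MHz, 109.2 MHz, 121.2 MHz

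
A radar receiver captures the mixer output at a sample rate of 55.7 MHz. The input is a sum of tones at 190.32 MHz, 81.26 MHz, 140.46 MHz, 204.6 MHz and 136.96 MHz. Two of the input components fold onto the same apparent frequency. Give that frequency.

25.56 MHz

fs/2 = 27.85 MHz.
190.32 MHz mod fs = 23.22 MHz.
23.22 MHz ≤ fs/2 = 27.85 MHz, appears at 23.22 MHz.
81.26 MHz mod fs = 25.56 MHz.
25.56 MHz ≤ fs/2 = 27.85 MHz, appears at 25.56 MHz.
140.46 MHz mod fs = 29.06 MHz.
29.06 MHz > fs/2 = 27.85 MHz, folds to fs − 29.06 MHz = 26.64 MHz.
204.6 MHz mod fs = 37.5 MHz.
37.5 MHz > fs/2 = 27.85 MHz, folds to fs − 37.5 MHz = 18.2 MHz.
136.96 MHz mod fs = 25.56 MHz.
25.56 MHz ≤ fs/2 = 27.85 MHz, appears at 25.56 MHz.
81.26 MHz and 136.96 MHz both map to 25.56 MHz.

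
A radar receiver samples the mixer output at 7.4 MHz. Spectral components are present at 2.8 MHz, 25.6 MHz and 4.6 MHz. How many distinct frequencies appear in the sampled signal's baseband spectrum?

2

fs/2 = 3.7 MHz.
2.8 MHz ≤ fs/2 = 3.7 MHz, passes unchanged.
25.6 MHz mod fs = 3.4 MHz.
3.4 MHz ≤ fs/2 = 3.7 MHz, appears at 3.4 MHz.
4.6 MHz > fs/2 = 3.7 MHz, folds to fs − 4.6 MHz = 2.8 MHz.
Distinct values: {2.8 MHz, 3.4 MHz} → 2.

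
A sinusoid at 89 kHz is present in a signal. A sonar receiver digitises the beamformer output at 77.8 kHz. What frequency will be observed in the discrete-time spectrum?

11.2 kHz

89 kHz mod fs = 11.2 kHz.
11.2 kHz ≤ fs/2 = 38.9 kHz, appears at 11.2 kHz.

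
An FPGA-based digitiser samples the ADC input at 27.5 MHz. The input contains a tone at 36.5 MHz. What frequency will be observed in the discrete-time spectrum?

36.5 MHz mod fs = 9 MHz.
9 MHz ≤ fs/2 = 13.75 MHz, appears at 9 MHz.

9 MHz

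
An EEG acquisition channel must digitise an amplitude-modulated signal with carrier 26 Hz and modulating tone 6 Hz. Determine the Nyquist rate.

64 Hz

AM sidebands sit at fc ± fm = 20 Hz and 32 Hz.
Highest-frequency component: 32 Hz.
Nyquist rate = 2 × 32 Hz = 64 Hz.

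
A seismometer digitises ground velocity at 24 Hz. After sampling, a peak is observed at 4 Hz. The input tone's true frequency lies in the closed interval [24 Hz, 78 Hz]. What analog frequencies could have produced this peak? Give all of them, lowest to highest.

28 Hz, 44 Hz, 52 Hz, 68 Hz, 76 Hz

Frequencies that alias to 4 Hz are k·fs ± 4 Hz for integer k ≥ 0.
k=0: 4 Hz.
k=1: 20 Hz, 28 Hz.
k=2: 44 Hz, 52 Hz.
k=3: 68 Hz, 76 Hz.
k=4: 92 Hz, 100 Hz.
Within [24 Hz, 78 Hz]: 28 Hz, 44 Hz, 52 Hz, 68 Hz, 76 Hz.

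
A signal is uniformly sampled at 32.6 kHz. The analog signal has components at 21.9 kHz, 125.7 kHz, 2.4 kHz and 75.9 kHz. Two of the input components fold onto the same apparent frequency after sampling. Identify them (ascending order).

fs/2 = 16.3 kHz.
21.9 kHz > fs/2 = 16.3 kHz, folds to fs − 21.9 kHz = 10.7 kHz.
125.7 kHz mod fs = 27.9 kHz.
27.9 kHz > fs/2 = 16.3 kHz, folds to fs − 27.9 kHz = 4.7 kHz.
2.4 kHz ≤ fs/2 = 16.3 kHz, passes unchanged.
75.9 kHz mod fs = 10.7 kHz.
10.7 kHz ≤ fs/2 = 16.3 kHz, appears at 10.7 kHz.
21.9 kHz and 75.9 kHz both map to 10.7 kHz.

21.9 kHz, 75.9 kHz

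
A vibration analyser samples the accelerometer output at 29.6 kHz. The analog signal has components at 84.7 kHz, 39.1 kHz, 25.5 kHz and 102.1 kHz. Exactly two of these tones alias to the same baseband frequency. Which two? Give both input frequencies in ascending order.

fs/2 = 14.8 kHz.
84.7 kHz mod fs = 25.5 kHz.
25.5 kHz > fs/2 = 14.8 kHz, folds to fs − 25.5 kHz = 4.1 kHz.
39.1 kHz mod fs = 9.5 kHz.
9.5 kHz ≤ fs/2 = 14.8 kHz, appears at 9.5 kHz.
25.5 kHz > fs/2 = 14.8 kHz, folds to fs − 25.5 kHz = 4.1 kHz.
102.1 kHz mod fs = 13.3 kHz.
13.3 kHz ≤ fs/2 = 14.8 kHz, appears at 13.3 kHz.
25.5 kHz and 84.7 kHz both map to 4.1 kHz.

25.5 kHz, 84.7 kHz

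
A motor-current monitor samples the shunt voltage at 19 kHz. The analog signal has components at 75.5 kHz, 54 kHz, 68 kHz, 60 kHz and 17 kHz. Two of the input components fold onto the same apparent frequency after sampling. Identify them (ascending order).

54 kHz, 60 kHz

fs/2 = 9.5 kHz.
75.5 kHz mod fs = 18.5 kHz.
18.5 kHz > fs/2 = 9.5 kHz, folds to fs − 18.5 kHz = 0.5 kHz.
54 kHz mod fs = 16 kHz.
16 kHz > fs/2 = 9.5 kHz, folds to fs − 16 kHz = 3 kHz.
68 kHz mod fs = 11 kHz.
11 kHz > fs/2 = 9.5 kHz, folds to fs − 11 kHz = 8 kHz.
60 kHz mod fs = 3 kHz.
3 kHz ≤ fs/2 = 9.5 kHz, appears at 3 kHz.
17 kHz > fs/2 = 9.5 kHz, folds to fs − 17 kHz = 2 kHz.
54 kHz and 60 kHz both map to 3 kHz.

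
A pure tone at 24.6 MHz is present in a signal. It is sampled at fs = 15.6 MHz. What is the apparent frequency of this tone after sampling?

24.6 MHz mod fs = 9 MHz.
9 MHz > fs/2 = 7.8 MHz, folds to fs − 9 MHz = 6.6 MHz.

6.6 MHz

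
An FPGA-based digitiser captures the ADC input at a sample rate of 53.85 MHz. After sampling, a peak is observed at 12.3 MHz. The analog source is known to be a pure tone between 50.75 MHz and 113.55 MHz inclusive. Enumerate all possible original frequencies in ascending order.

66.15 MHz, 95.4 MHz

Frequencies that alias to 12.3 MHz are k·fs ± 12.3 MHz for integer k ≥ 0.
k=0: 12.3 MHz.
k=1: 41.55 MHz, 66.15 MHz.
k=2: 95.4 MHz, 120 MHz.
k=3: 149.25 MHz, 173.85 MHz.
Within [50.75 MHz, 113.55 MHz]: 66.15 MHz, 95.4 MHz.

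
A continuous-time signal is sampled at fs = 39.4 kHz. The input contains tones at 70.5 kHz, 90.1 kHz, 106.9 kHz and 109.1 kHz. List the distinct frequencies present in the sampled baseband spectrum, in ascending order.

fs/2 = 19.7 kHz.
70.5 kHz mod fs = 31.1 kHz.
31.1 kHz > fs/2 = 19.7 kHz, folds to fs − 31.1 kHz = 8.3 kHz.
90.1 kHz mod fs = 11.3 kHz.
11.3 kHz ≤ fs/2 = 19.7 kHz, appears at 11.3 kHz.
106.9 kHz mod fs = 28.1 kHz.
28.1 kHz > fs/2 = 19.7 kHz, folds to fs − 28.1 kHz = 11.3 kHz.
109.1 kHz mod fs = 30.3 kHz.
30.3 kHz > fs/2 = 19.7 kHz, folds to fs − 30.3 kHz = 9.1 kHz.
Distinct values: {8.3 kHz, 9.1 kHz, 11.3 kHz}.

8.3 kHz, 9.1 kHz, 11.3 kHz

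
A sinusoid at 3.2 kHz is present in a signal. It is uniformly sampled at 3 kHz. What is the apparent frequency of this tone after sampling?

3.2 kHz mod fs = 0.2 kHz.
0.2 kHz ≤ fs/2 = 1.5 kHz, appears at 0.2 kHz.

0.2 kHz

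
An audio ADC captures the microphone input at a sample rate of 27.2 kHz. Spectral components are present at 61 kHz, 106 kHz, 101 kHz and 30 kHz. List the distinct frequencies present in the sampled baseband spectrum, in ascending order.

fs/2 = 13.6 kHz.
61 kHz mod fs = 6.6 kHz.
6.6 kHz ≤ fs/2 = 13.6 kHz, appears at 6.6 kHz.
106 kHz mod fs = 24.4 kHz.
24.4 kHz > fs/2 = 13.6 kHz, folds to fs − 24.4 kHz = 2.8 kHz.
101 kHz mod fs = 19.4 kHz.
19.4 kHz > fs/2 = 13.6 kHz, folds to fs − 19.4 kHz = 7.8 kHz.
30 kHz mod fs = 2.8 kHz.
2.8 kHz ≤ fs/2 = 13.6 kHz, appears at 2.8 kHz.
Distinct values: {2.8 kHz, 6.6 kHz, 7.8 kHz}.

2.8 kHz, 6.6 kHz, 7.8 kHz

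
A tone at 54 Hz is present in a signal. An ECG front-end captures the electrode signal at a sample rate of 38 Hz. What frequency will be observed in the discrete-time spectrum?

16 Hz

54 Hz mod fs = 16 Hz.
16 Hz ≤ fs/2 = 19 Hz, appears at 16 Hz.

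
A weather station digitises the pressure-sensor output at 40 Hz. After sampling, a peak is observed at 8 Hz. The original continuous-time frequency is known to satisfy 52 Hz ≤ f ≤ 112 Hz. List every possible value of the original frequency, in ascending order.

72 Hz, 88 Hz, 112 Hz

Frequencies that alias to 8 Hz are k·fs ± 8 Hz for integer k ≥ 0.
k=0: 8 Hz.
k=1: 32 Hz, 48 Hz.
k=2: 72 Hz, 88 Hz.
k=3: 112 Hz, 128 Hz.
k=4: 152 Hz, 168 Hz.
Within [52 Hz, 112 Hz]: 72 Hz, 88 Hz, 112 Hz.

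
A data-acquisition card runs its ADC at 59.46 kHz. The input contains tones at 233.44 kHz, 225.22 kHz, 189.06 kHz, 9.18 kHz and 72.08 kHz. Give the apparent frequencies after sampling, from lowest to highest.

fs/2 = 29.73 kHz.
233.44 kHz mod fs = 55.06 kHz.
55.06 kHz > fs/2 = 29.73 kHz, folds to fs − 55.06 kHz = 4.4 kHz.
225.22 kHz mod fs = 46.84 kHz.
46.84 kHz > fs/2 = 29.73 kHz, folds to fs − 46.84 kHz = 12.62 kHz.
189.06 kHz mod fs = 10.68 kHz.
10.68 kHz ≤ fs/2 = 29.73 kHz, appears at 10.68 kHz.
9.18 kHz ≤ fs/2 = 29.73 kHz, passes unchanged.
72.08 kHz mod fs = 12.62 kHz.
12.62 kHz ≤ fs/2 = 29.73 kHz, appears at 12.62 kHz.
Distinct values: {4.4 kHz, 9.18 kHz, 10.68 kHz, 12.62 kHz}.

4.4 kHz, 9.18 kHz, 10.68 kHz, 12.62 kHz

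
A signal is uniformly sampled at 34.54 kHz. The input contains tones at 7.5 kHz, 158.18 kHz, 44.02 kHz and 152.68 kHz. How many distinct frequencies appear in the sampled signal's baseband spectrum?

fs/2 = 17.27 kHz.
7.5 kHz ≤ fs/2 = 17.27 kHz, passes unchanged.
158.18 kHz mod fs = 20.02 kHz.
20.02 kHz > fs/2 = 17.27 kHz, folds to fs − 20.02 kHz = 14.52 kHz.
44.02 kHz mod fs = 9.48 kHz.
9.48 kHz ≤ fs/2 = 17.27 kHz, appears at 9.48 kHz.
152.68 kHz mod fs = 14.52 kHz.
14.52 kHz ≤ fs/2 = 17.27 kHz, appears at 14.52 kHz.
Distinct values: {7.5 kHz, 9.48 kHz, 14.52 kHz} → 3.

3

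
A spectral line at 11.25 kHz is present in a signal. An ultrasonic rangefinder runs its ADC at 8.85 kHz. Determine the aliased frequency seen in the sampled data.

11.25 kHz mod fs = 2.4 kHz.
2.4 kHz ≤ fs/2 = 4.425 kHz, appears at 2.4 kHz.

2.4 kHz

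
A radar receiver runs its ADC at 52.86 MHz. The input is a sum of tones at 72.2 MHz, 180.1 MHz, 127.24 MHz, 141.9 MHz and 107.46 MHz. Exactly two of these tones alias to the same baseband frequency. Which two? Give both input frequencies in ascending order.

fs/2 = 26.43 MHz.
72.2 MHz mod fs = 19.34 MHz.
19.34 MHz ≤ fs/2 = 26.43 MHz, appears at 19.34 MHz.
180.1 MHz mod fs = 21.52 MHz.
21.52 MHz ≤ fs/2 = 26.43 MHz, appears at 21.52 MHz.
127.24 MHz mod fs = 21.52 MHz.
21.52 MHz ≤ fs/2 = 26.43 MHz, appears at 21.52 MHz.
141.9 MHz mod fs = 36.18 MHz.
36.18 MHz > fs/2 = 26.43 MHz, folds to fs − 36.18 MHz = 16.68 MHz.
107.46 MHz mod fs = 1.74 MHz.
1.74 MHz ≤ fs/2 = 26.43 MHz, appears at 1.74 MHz.
127.24 MHz and 180.1 MHz both map to 21.52 MHz.

127.24 MHz, 180.1 MHz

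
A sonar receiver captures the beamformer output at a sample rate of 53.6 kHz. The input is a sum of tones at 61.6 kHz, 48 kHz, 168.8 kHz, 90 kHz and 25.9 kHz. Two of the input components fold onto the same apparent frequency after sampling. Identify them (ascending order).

61.6 kHz, 168.8 kHz

fs/2 = 26.8 kHz.
61.6 kHz mod fs = 8 kHz.
8 kHz ≤ fs/2 = 26.8 kHz, appears at 8 kHz.
48 kHz > fs/2 = 26.8 kHz, folds to fs − 48 kHz = 5.6 kHz.
168.8 kHz mod fs = 8 kHz.
8 kHz ≤ fs/2 = 26.8 kHz, appears at 8 kHz.
90 kHz mod fs = 36.4 kHz.
36.4 kHz > fs/2 = 26.8 kHz, folds to fs − 36.4 kHz = 17.2 kHz.
25.9 kHz ≤ fs/2 = 26.8 kHz, passes unchanged.
61.6 kHz and 168.8 kHz both map to 8 kHz.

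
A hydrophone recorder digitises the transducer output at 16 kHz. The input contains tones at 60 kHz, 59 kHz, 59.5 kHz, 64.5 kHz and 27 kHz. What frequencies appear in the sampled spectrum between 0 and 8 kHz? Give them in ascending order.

fs/2 = 8 kHz.
60 kHz mod fs = 12 kHz.
12 kHz > fs/2 = 8 kHz, folds to fs − 12 kHz = 4 kHz.
59 kHz mod fs = 11 kHz.
11 kHz > fs/2 = 8 kHz, folds to fs − 11 kHz = 5 kHz.
59.5 kHz mod fs = 11.5 kHz.
11.5 kHz > fs/2 = 8 kHz, folds to fs − 11.5 kHz = 4.5 kHz.
64.5 kHz mod fs = 0.5 kHz.
0.5 kHz ≤ fs/2 = 8 kHz, appears at 0.5 kHz.
27 kHz mod fs = 11 kHz.
11 kHz > fs/2 = 8 kHz, folds to fs − 11 kHz = 5 kHz.
Distinct values: {0.5 kHz, 4 kHz, 4.5 kHz, 5 kHz}.

0.5 kHz, 4 kHz, 4.5 kHz, 5 kHz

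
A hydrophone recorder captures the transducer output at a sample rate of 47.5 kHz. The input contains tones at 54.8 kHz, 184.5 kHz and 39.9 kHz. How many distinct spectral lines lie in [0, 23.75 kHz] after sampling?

3

fs/2 = 23.75 kHz.
54.8 kHz mod fs = 7.3 kHz.
7.3 kHz ≤ fs/2 = 23.75 kHz, appears at 7.3 kHz.
184.5 kHz mod fs = 42 kHz.
42 kHz > fs/2 = 23.75 kHz, folds to fs − 42 kHz = 5.5 kHz.
39.9 kHz > fs/2 = 23.75 kHz, folds to fs − 39.9 kHz = 7.6 kHz.
Distinct values: {5.5 kHz, 7.3 kHz, 7.6 kHz} → 3.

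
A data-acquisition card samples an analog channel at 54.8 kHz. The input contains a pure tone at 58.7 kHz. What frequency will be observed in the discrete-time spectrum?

3.9 kHz

58.7 kHz mod fs = 3.9 kHz.
3.9 kHz ≤ fs/2 = 27.4 kHz, appears at 3.9 kHz.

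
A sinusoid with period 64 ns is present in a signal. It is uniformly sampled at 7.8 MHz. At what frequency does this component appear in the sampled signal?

0.025 MHz

T = 64 ns → f = 1/T = 15.625 MHz.
15.625 MHz mod fs = 0.025 MHz.
0.025 MHz ≤ fs/2 = 3.9 MHz, appears at 0.025 MHz.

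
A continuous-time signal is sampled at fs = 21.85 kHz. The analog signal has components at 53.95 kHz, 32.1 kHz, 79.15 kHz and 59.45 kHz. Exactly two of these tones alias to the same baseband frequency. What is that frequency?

fs/2 = 10.925 kHz.
53.95 kHz mod fs = 10.25 kHz.
10.25 kHz ≤ fs/2 = 10.925 kHz, appears at 10.25 kHz.
32.1 kHz mod fs = 10.25 kHz.
10.25 kHz ≤ fs/2 = 10.925 kHz, appears at 10.25 kHz.
79.15 kHz mod fs = 13.6 kHz.
13.6 kHz > fs/2 = 10.925 kHz, folds to fs − 13.6 kHz = 8.25 kHz.
59.45 kHz mod fs = 15.75 kHz.
15.75 kHz > fs/2 = 10.925 kHz, folds to fs − 15.75 kHz = 6.1 kHz.
32.1 kHz and 53.95 kHz both map to 10.25 kHz.

10.25 kHz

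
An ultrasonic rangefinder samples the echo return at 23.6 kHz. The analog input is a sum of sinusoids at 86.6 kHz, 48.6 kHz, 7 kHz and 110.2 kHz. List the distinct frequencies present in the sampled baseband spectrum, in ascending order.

fs/2 = 11.8 kHz.
86.6 kHz mod fs = 15.8 kHz.
15.8 kHz > fs/2 = 11.8 kHz, folds to fs − 15.8 kHz = 7.8 kHz.
48.6 kHz mod fs = 1.4 kHz.
1.4 kHz ≤ fs/2 = 11.8 kHz, appears at 1.4 kHz.
7 kHz ≤ fs/2 = 11.8 kHz, passes unchanged.
110.2 kHz mod fs = 15.8 kHz.
15.8 kHz > fs/2 = 11.8 kHz, folds to fs − 15.8 kHz = 7.8 kHz.
Distinct values: {1.4 kHz, 7 kHz, 7.8 kHz}.

1.4 kHz, 7 kHz, 7.8 kHz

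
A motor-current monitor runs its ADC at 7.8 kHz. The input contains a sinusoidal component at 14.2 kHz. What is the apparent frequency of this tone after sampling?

14.2 kHz mod fs = 6.4 kHz.
6.4 kHz > fs/2 = 3.9 kHz, folds to fs − 6.4 kHz = 1.4 kHz.

1.4 kHz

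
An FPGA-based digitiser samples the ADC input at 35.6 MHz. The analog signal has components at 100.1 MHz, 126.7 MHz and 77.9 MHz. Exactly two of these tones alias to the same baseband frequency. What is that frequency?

fs/2 = 17.8 MHz.
100.1 MHz mod fs = 28.9 MHz.
28.9 MHz > fs/2 = 17.8 MHz, folds to fs − 28.9 MHz = 6.7 MHz.
126.7 MHz mod fs = 19.9 MHz.
19.9 MHz > fs/2 = 17.8 MHz, folds to fs − 19.9 MHz = 15.7 MHz.
77.9 MHz mod fs = 6.7 MHz.
6.7 MHz ≤ fs/2 = 17.8 MHz, appears at 6.7 MHz.
77.9 MHz and 100.1 MHz both map to 6.7 MHz.

6.7 MHz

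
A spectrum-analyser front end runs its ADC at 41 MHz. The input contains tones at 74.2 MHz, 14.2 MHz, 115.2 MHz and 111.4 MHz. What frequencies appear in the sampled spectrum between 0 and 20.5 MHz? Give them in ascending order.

fs/2 = 20.5 MHz.
74.2 MHz mod fs = 33.2 MHz.
33.2 MHz > fs/2 = 20.5 MHz, folds to fs − 33.2 MHz = 7.8 MHz.
14.2 MHz ≤ fs/2 = 20.5 MHz, passes unchanged.
115.2 MHz mod fs = 33.2 MHz.
33.2 MHz > fs/2 = 20.5 MHz, folds to fs − 33.2 MHz = 7.8 MHz.
111.4 MHz mod fs = 29.4 MHz.
29.4 MHz > fs/2 = 20.5 MHz, folds to fs − 29.4 MHz = 11.6 MHz.
Distinct values: {7.8 MHz, 11.6 MHz, 14.2 MHz}.

7.8 MHz, 11.6 MHz, 14.2 MHz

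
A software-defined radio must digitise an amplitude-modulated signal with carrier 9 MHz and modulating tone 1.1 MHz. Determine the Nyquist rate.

AM sidebands sit at fc ± fm = 7.9 MHz and 10.1 MHz.
Highest-frequency component: 10.1 MHz.
Nyquist rate = 2 × 10.1 MHz = 20.2 MHz.

20.2 MHz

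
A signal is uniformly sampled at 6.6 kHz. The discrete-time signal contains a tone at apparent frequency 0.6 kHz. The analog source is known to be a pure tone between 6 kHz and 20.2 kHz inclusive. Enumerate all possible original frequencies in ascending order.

6 kHz, 7.2 kHz, 12.6 kHz, 13.8 kHz, 19.2 kHz

Frequencies that alias to 0.6 kHz are k·fs ± 0.6 kHz for integer k ≥ 0.
k=0: 0.6 kHz.
k=1: 6 kHz, 7.2 kHz.
k=2: 12.6 kHz, 13.8 kHz.
k=3: 19.2 kHz, 20.4 kHz.
k=4: 25.8 kHz, 27 kHz.
Within [6 kHz, 20.2 kHz]: 6 kHz, 7.2 kHz, 12.6 kHz, 13.8 kHz, 19.2 kHz.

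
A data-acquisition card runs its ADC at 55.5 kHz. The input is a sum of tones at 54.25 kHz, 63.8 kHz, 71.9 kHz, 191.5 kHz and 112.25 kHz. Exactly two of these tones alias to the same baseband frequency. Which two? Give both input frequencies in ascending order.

fs/2 = 27.75 kHz.
54.25 kHz > fs/2 = 27.75 kHz, folds to fs − 54.25 kHz = 1.25 kHz.
63.8 kHz mod fs = 8.3 kHz.
8.3 kHz ≤ fs/2 = 27.75 kHz, appears at 8.3 kHz.
71.9 kHz mod fs = 16.4 kHz.
16.4 kHz ≤ fs/2 = 27.75 kHz, appears at 16.4 kHz.
191.5 kHz mod fs = 25 kHz.
25 kHz ≤ fs/2 = 27.75 kHz, appears at 25 kHz.
112.25 kHz mod fs = 1.25 kHz.
1.25 kHz ≤ fs/2 = 27.75 kHz, appears at 1.25 kHz.
54.25 kHz and 112.25 kHz both map to 1.25 kHz.

54.25 kHz, 112.25 kHz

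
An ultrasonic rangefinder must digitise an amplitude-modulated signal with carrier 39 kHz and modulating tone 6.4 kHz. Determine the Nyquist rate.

AM sidebands sit at fc ± fm = 32.6 kHz and 45.4 kHz.
Highest-frequency component: 45.4 kHz.
Nyquist rate = 2 × 45.4 kHz = 90.8 kHz.

90.8 kHz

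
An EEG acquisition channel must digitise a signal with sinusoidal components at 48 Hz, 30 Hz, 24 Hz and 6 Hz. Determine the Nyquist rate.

96 Hz

Highest-frequency component: 48 Hz.
Nyquist rate = 2 × 48 Hz = 96 Hz.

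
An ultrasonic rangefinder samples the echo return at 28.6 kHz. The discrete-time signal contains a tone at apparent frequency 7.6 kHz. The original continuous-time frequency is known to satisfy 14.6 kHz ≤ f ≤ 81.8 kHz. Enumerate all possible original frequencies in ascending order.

21 kHz, 36.2 kHz, 49.6 kHz, 64.8 kHz, 78.2 kHz

Frequencies that alias to 7.6 kHz are k·fs ± 7.6 kHz for integer k ≥ 0.
k=0: 7.6 kHz.
k=1: 21 kHz, 36.2 kHz.
k=2: 49.6 kHz, 64.8 kHz.
k=3: 78.2 kHz, 93.4 kHz.
k=4: 106.8 kHz, 122 kHz.
Within [14.6 kHz, 81.8 kHz]: 21 kHz, 36.2 kHz, 49.6 kHz, 64.8 kHz, 78.2 kHz.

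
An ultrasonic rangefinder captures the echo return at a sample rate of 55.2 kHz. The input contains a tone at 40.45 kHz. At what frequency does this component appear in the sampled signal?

14.75 kHz

40.45 kHz > fs/2 = 27.6 kHz, folds to fs − 40.45 kHz = 14.75 kHz.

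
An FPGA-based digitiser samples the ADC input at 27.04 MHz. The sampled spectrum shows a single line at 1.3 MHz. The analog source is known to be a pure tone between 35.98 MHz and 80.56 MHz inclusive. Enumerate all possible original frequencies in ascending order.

Frequencies that alias to 1.3 MHz are k·fs ± 1.3 MHz for integer k ≥ 0.
k=0: 1.3 MHz.
k=1: 25.74 MHz, 28.34 MHz.
k=2: 52.78 MHz, 55.38 MHz.
k=3: 79.82 MHz, 82.42 MHz.
k=4: 106.86 MHz, 109.46 MHz.
Within [35.98 MHz, 80.56 MHz]: 52.78 MHz, 55.38 MHz, 79.82 MHz.

52.78 MHz, 55.38 MHz, 79.82 MHz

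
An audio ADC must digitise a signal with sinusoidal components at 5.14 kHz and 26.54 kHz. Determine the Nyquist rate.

Highest-frequency component: 26.54 kHz.
Nyquist rate = 2 × 26.54 kHz = 53.08 kHz.

53.08 kHz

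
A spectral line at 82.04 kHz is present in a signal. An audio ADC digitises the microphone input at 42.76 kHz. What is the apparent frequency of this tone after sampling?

3.48 kHz

82.04 kHz mod fs = 39.28 kHz.
39.28 kHz > fs/2 = 21.38 kHz, folds to fs − 39.28 kHz = 3.48 kHz.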